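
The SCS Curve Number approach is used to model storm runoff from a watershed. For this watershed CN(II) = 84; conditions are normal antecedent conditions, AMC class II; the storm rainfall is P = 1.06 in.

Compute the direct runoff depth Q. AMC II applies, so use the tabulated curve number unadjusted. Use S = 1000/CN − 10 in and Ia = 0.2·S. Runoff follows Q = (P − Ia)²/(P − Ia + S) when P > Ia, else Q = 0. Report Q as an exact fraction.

Q = 508369/2848650 in ≈ 0.178 in

Average conditions: CN = 84 (no AMC adjustment).
S = 1000/84 − 10 = 40/21 in ≈ 1.905 in
Initial abstraction Ia = S/5 = (40/21)/5 = 8/21 ≈ 0.381 in
Excess rainfall: 1.060 − 0.381 = 0.679 in; P > Ia so Q > 0
Q = (713/1050)²/((713/1050) + 40/21) = (508369/1102500)/(2713/1050) = 508369/2848650 in ≈ 0.178 in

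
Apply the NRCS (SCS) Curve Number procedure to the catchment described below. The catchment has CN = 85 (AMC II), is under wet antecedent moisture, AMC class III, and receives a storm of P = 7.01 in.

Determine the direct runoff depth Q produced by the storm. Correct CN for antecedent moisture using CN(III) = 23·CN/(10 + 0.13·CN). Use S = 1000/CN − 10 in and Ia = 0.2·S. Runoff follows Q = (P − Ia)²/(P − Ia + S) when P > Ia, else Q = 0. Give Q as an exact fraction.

Wet (AMC III): CN(III) = 23·85/(10 + 0.13·85) = 1955/(421/20) = 39100/421 ≈ 92.874
Max retention: S = 1000/(39100/421) − 10 = 300/391 in (≈ 0.767 in)
Initial abstraction Ia = S/5 = (300/391)/5 = 60/391 ≈ 0.153 in
P − Ia = 7.010 − 0.153 = 268091/39100 ≈ 6.857 in (> 0, runoff occurs)
Runoff Q = (P−Ia)²/(P−Ia+S) = (6.857)²/(6.857+0.767) = 71872784281/11655358100 ≈ 6.167 in

Q = 71872784281/11655358100 in ≈ 6.167 in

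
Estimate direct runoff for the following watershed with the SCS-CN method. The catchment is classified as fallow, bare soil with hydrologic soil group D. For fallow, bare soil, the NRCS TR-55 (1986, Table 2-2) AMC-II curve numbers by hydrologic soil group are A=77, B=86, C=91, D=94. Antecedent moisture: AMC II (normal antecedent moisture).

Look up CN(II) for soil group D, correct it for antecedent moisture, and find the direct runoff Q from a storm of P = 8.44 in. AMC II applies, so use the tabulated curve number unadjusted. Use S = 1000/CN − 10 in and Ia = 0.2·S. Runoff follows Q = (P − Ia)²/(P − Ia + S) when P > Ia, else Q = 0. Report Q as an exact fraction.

NRCS table: fallow, bare soil, soil group D → CN(II) = 94
AMC II — tabulated CN = 94 applies directly.
Max retention: S = 1000/94 − 10 = 30/47 in (≈ 0.638 in)
Ia = 0.2·(30/47) = 6/47 in ≈ 0.128 in
Since P=8.440 > Ia=0.128: effective rainfall P−Ia = 9767/1175 in
Q: (9767/1175)² ÷ (10517/1175) = 95394289/12357475 in (≈ 7.720 in)

Q = 95394289/12357475 in ≈ 7.720 in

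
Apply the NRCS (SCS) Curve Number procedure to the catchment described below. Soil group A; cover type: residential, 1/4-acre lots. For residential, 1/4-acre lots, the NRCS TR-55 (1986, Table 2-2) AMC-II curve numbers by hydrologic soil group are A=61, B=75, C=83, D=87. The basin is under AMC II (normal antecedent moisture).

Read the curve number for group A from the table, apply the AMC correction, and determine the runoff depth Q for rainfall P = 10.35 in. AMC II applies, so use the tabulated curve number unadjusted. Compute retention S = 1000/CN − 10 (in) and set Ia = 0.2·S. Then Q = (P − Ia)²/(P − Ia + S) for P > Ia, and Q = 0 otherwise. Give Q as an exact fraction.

NRCS table: residential, 1/4-acre lots, soil group A → CN(II) = 61
CN(II) = 61; AMC II needs no correction.
S = 1000/61 − 10 = 390/61 in ≈ 6.393 in
Ia = 0.2·(390/61) = 78/61 in ≈ 1.279 in
Since P=10.350 > Ia=1.279: effective rainfall P−Ia = 11067/1220 in
Q = (11067/1220)²/((11067/1220) + 390/61) = (122478489/1488400)/(18867/1220) = 40826163/7672580 in ≈ 5.321 in

Q = 40826163/7672580 in ≈ 5.321 in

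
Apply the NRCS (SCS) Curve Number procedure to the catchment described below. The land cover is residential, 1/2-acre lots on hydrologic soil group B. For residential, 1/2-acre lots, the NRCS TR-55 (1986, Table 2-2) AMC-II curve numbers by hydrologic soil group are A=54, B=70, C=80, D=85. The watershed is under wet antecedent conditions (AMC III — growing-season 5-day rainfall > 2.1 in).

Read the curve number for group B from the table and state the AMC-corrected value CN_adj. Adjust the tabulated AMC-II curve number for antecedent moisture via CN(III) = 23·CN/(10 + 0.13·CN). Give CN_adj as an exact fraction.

NRCS table: residential, 1/2-acre lots, soil group B → CN(II) = 70
Adjust CN=70 to AMC III: 23·70/(10 + 0.13·70) → 1610 ÷ (191/10) = 16100/191 ≈ 84.293

CN_adj = 16100/191 ≈ 84.293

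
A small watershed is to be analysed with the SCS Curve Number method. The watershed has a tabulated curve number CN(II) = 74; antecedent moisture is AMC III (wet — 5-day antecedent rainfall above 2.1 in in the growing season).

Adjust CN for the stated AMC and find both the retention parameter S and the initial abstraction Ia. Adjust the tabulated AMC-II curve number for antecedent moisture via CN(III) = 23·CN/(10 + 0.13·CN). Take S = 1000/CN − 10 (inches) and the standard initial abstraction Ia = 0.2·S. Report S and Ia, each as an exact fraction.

Wet (AMC III): CN(III) = 23·74/(10 + 0.13·74) = 1702/(981/50) = 85100/981 ≈ 86.748
S = 1000/(85100/981) − 10 = 1300/851 in ≈ 1.528 in
Initial abstraction Ia = S/5 = (1300/851)/5 = 260/851 ≈ 0.306 in

S = 1300/851 in ≈ 1.528 in; Ia = 260/851 in ≈ 0.306 in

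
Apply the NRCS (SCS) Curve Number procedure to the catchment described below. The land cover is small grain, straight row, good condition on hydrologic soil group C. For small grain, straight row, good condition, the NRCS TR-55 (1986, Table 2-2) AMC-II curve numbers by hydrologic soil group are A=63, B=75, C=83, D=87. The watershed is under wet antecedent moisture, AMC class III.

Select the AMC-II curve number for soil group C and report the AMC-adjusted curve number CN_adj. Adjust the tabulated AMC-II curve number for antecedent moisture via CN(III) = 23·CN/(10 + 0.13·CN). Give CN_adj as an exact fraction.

NRCS table: small grain, straight row, good condition, soil group C → CN(II) = 83
Adjust CN=83 to AMC III: 23·83/(10 + 0.13·83) → 1909 ÷ (2079/100) = 190900/2079 ≈ 91.823

CN_adj = 190900/2079 ≈ 91.823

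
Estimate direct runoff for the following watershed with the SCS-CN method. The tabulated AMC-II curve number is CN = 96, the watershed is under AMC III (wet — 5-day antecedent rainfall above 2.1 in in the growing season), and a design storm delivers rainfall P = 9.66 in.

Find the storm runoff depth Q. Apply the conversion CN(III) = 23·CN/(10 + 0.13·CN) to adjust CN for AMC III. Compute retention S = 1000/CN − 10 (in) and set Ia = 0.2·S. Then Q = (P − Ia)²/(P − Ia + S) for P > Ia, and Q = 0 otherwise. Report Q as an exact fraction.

CN(III) from CN(II)=96: (23·96)/(10 + 0.13·96) = 27600/281 ≈ 98.221
S = 1000/(27600/281) − 10 = 25/138 in ≈ 0.181 in
Ia = 0.2S: 0.2·0.181 = 0.036 in (exactly 5/138)
Since P=9.660 > Ia=0.036: effective rainfall P−Ia = 16601/1725 in
Q: (16601/1725)² ÷ (33827/3450) = 551186402/58351575 in (≈ 9.446 in)

Q = 551186402/58351575 in ≈ 9.446 in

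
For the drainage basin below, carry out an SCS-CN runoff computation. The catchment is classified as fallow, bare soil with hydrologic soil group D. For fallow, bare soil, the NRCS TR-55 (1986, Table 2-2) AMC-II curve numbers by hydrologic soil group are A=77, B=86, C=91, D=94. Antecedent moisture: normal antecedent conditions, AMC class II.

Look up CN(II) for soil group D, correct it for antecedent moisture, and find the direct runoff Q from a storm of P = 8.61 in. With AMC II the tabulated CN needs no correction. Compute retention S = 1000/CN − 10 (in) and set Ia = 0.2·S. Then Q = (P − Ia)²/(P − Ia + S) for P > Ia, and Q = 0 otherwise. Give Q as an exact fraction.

Q = 176597521/22386100 in ≈ 7.889 in

NRCS table: fallow, bare soil, soil group D → CN(II) = 94
CN(II) = 94; AMC II needs no correction.
S = 1000/94 − 10 = 30/47 in ≈ 0.638 in
Initial abstraction Ia = S/5 = (30/47)/5 = 6/47 ≈ 0.128 in
Excess rainfall: 8.610 − 0.128 = 8.482 in; P > Ia so Q > 0
Q = (39867/4700)²/((39867/4700) + 30/47) = (1589377689/22090000)/(42867/4700) = 176597521/22386100 in ≈ 7.889 in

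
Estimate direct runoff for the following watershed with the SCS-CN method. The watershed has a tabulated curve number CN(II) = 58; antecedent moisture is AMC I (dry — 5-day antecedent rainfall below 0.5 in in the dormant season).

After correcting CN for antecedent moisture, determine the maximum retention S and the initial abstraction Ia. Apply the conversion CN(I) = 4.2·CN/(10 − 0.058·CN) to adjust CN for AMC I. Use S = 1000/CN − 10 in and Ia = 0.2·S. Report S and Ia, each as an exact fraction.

S = 500/29 in ≈ 17.241 in; Ia = 100/29 in ≈ 3.448 in

Dry (AMC I): CN(I) = 4.2·58/(10 − 0.058·58) = (1218/5)/(1659/250) = 2900/79 ≈ 36.709
Max retention: S = 1000/(2900/79) − 10 = 500/29 in (≈ 17.241 in)
Initial abstraction Ia = S/5 = (500/29)/5 = 100/29 ≈ 3.448 in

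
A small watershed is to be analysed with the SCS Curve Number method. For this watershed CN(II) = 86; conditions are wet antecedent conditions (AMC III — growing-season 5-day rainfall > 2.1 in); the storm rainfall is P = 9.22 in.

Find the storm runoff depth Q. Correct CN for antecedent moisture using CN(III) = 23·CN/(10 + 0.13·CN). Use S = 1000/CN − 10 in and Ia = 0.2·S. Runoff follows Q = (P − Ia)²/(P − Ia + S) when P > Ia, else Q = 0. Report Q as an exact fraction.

Adjust CN=86 to AMC III: 23·86/(10 + 0.13·86) → 1978 ÷ (1059/50) = 98900/1059 ≈ 93.390
Max retention: S = 1000/(98900/1059) − 10 = 700/989 in (≈ 0.708 in)
Ia = 0.2S: 0.2·0.708 = 0.142 in (exactly 140/989)
P − Ia = 9.220 − 0.142 = 448929/49450 ≈ 9.078 in (> 0, runoff occurs)
Q: (448929/49450)² ÷ (483929/49450) = 201537247041/23930289050 in (≈ 8.422 in)

Q = 201537247041/23930289050 in ≈ 8.422 in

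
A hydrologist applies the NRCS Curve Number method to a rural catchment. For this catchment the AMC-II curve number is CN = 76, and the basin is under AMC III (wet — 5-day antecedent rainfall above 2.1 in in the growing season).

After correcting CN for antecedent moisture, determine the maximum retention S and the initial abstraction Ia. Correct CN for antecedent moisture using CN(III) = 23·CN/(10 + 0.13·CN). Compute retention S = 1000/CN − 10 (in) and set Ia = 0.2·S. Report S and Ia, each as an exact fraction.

S = 600/437 in ≈ 1.373 in; Ia = 120/437 in ≈ 0.275 in

Wet (AMC III): CN(III) = 23·76/(10 + 0.13·76) = 1748/(497/25) = 43700/497 ≈ 87.928
Max retention: S = 1000/(43700/497) − 10 = 600/437 in (≈ 1.373 in)
Ia = 0.2S: 0.2·1.373 = 0.275 in (exactly 120/437)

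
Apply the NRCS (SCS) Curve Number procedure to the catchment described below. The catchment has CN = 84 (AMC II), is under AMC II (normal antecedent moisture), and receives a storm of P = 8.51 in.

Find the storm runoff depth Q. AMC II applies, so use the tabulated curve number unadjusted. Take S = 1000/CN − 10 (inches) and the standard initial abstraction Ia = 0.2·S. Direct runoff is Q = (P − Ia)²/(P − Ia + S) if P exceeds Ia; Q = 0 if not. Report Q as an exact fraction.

Q = 291419041/44249100 in ≈ 6.586 in

CN(II) = 84; AMC II needs no correction.
S = 1000/84 − 10 = 40/21 in ≈ 1.905 in
Initial abstraction Ia = S/5 = (40/21)/5 = 8/21 ≈ 0.381 in
Since P=8.510 > Ia=0.381: effective rainfall P−Ia = 17071/2100 in
Q = (17071/2100)²/((17071/2100) + 40/21) = (291419041/4410000)/(21071/2100) = 291419041/44249100 in ≈ 6.586 in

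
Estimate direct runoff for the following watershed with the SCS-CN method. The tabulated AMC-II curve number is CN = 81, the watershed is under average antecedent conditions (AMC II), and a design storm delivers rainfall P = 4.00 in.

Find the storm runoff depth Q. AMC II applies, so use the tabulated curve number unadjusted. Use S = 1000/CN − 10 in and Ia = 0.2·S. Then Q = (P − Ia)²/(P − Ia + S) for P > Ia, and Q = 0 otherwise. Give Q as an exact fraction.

Q = 20449/9639 in ≈ 2.121 in

AMC II — tabulated CN = 81 applies directly.
Max retention: S = 1000/81 − 10 = 190/81 in (≈ 2.346 in)
Ia = 0.2S: 0.2·2.346 = 0.469 in (exactly 38/81)
P − Ia = 4.000 − 0.469 = 286/81 ≈ 3.531 in (> 0, runoff occurs)
Q: (286/81)² ÷ (476/81) = 20449/9639 in (≈ 2.121 in)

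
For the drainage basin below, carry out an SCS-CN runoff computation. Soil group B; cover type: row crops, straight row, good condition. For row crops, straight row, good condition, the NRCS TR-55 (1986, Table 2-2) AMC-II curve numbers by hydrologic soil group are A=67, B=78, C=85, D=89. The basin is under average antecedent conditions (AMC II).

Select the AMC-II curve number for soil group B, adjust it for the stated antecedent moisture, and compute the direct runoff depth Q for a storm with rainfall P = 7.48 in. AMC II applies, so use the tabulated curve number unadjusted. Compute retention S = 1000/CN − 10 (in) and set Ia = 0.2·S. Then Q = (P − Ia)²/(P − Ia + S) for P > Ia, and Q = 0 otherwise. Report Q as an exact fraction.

Q = 4133459/841425 in ≈ 4.912 in

NRCS table: row crops, straight row, good condition, soil group B → CN(II) = 78
Average conditions: CN = 78 (no AMC adjustment).
S = 1000/78 − 10 = 110/39 in ≈ 2.821 in
Initial abstraction Ia = S/5 = (110/39)/5 = 22/39 ≈ 0.564 in
Excess rainfall: 7.480 − 0.564 = 6.916 in; P > Ia so Q > 0
Q: (6743/975)² ÷ (9493/975) = 4133459/841425 in (≈ 4.912 in)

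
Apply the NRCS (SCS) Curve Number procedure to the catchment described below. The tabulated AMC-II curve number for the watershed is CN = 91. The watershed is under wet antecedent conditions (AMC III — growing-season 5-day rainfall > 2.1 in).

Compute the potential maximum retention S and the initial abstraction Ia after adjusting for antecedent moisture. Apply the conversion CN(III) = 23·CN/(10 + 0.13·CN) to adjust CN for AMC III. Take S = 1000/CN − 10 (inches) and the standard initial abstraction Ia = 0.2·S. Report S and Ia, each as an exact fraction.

Wet (AMC III): CN(III) = 23·91/(10 + 0.13·91) = 2093/(2183/100) = 209300/2183 ≈ 95.877
Retention S: 1000/CN − 10 with CN=95.877 → S = 900/2093 ≈ 0.430 in
Ia = 0.2S: 0.2·0.430 = 0.086 in (exactly 180/2093)

S = 900/2093 in ≈ 0.430 in; Ia = 180/2093 in ≈ 0.086 in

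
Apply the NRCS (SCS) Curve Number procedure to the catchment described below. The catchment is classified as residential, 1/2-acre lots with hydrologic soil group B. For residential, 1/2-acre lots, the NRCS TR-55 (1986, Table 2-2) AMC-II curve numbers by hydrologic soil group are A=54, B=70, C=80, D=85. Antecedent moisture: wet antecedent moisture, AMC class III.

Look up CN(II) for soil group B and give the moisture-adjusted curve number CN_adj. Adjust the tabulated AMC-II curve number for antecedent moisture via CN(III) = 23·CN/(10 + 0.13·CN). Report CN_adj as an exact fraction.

CN_adj = 16100/191 ≈ 84.293

NRCS table: residential, 1/2-acre lots, soil group B → CN(II) = 70
Wet (AMC III): CN(III) = 23·70/(10 + 0.13·70) = 1610/(191/10) = 16100/191 ≈ 84.293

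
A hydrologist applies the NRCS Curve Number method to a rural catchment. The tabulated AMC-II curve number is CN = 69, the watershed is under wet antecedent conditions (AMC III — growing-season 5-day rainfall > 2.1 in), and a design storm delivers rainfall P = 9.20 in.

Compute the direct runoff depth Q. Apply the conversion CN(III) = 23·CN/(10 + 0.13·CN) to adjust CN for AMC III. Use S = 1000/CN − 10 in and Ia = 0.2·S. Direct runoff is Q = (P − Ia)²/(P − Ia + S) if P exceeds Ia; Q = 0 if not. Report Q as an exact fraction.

Q = 2443144802/338832435 in ≈ 7.210 in

Adjust CN=69 to AMC III: 23·69/(10 + 0.13·69) → 1587 ÷ (1897/100) = 158700/1897 ≈ 83.658
Retention S: 1000/CN − 10 with CN=83.658 → S = 3100/1587 ≈ 1.953 in
Ia = 0.2S: 0.2·1.953 = 0.391 in (exactly 620/1587)
P − Ia = 9.200 − 0.391 = 69902/7935 ≈ 8.809 in (> 0, runoff occurs)
Q: (69902/7935)² ÷ (85402/7935) = 2443144802/338832435 in (≈ 7.210 in)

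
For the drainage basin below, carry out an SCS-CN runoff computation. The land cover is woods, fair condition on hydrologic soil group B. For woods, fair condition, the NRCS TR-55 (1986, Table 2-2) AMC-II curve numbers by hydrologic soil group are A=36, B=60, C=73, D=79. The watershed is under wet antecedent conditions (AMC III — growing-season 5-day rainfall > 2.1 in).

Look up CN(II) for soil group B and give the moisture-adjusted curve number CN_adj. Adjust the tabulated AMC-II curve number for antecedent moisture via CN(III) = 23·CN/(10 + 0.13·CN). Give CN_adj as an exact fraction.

CN_adj = 6900/89 ≈ 77.528

NRCS table: woods, fair condition, soil group B → CN(II) = 60
CN(III) from CN(II)=60: (23·60)/(10 + 0.13·60) = 6900/89 ≈ 77.528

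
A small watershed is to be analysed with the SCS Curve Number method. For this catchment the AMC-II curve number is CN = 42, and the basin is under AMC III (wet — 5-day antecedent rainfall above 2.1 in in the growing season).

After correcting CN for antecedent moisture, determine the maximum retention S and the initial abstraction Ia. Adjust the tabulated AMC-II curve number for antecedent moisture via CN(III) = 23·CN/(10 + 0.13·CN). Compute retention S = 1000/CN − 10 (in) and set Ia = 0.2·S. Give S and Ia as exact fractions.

S = 2900/483 in ≈ 6.004 in; Ia = 580/483 in ≈ 1.201 in

Adjust CN=42 to AMC III: 23·42/(10 + 0.13·42) → 966 ÷ (773/50) = 48300/773 ≈ 62.484
S = 1000/(48300/773) − 10 = 2900/483 in ≈ 6.004 in
Initial abstraction Ia = S/5 = (2900/483)/5 = 580/483 ≈ 1.201 in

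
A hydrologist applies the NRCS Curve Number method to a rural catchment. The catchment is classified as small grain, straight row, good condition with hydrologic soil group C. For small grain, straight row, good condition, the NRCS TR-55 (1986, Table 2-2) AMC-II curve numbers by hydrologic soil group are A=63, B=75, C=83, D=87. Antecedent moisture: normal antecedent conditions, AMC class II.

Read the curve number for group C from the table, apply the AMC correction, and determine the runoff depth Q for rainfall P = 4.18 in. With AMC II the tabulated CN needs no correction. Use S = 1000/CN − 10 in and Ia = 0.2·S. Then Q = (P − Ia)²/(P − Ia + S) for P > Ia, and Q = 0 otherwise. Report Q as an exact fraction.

NRCS table: small grain, straight row, good condition, soil group C → CN(II) = 83
AMC II — tabulated CN = 83 applies directly.
Retention S: 1000/CN − 10 with CN=83.000 → S = 170/83 ≈ 2.048 in
Ia = 0.2·(170/83) = 34/83 in ≈ 0.410 in
Since P=4.180 > Ia=0.410: effective rainfall P−Ia = 15647/4150 in
Runoff Q = (P−Ia)²/(P−Ia+S) = (3.770)²/(3.770+2.048) = 244828609/100210050 ≈ 2.443 in

Q = 244828609/100210050 in ≈ 2.443 in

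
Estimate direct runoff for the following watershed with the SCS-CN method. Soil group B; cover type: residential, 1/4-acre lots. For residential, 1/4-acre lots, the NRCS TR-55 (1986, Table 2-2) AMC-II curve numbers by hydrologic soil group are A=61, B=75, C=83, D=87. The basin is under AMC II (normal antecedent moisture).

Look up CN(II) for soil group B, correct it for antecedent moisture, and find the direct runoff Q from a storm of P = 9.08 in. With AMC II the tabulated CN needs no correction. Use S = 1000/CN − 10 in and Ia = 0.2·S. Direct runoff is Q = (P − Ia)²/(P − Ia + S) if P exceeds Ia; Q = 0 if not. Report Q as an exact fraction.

NRCS table: residential, 1/4-acre lots, soil group B → CN(II) = 75
AMC II — tabulated CN = 75 applies directly.
Retention S: 1000/CN − 10 with CN=75.000 → S = 10/3 ≈ 3.333 in
Ia = 0.2S: 0.2·3.333 = 0.667 in (exactly 2/3)
P − Ia = 9.080 − 0.667 = 631/75 ≈ 8.413 in (> 0, runoff occurs)
Q: (631/75)² ÷ (881/75) = 398161/66075 in (≈ 6.026 in)

Q = 398161/66075 in ≈ 6.026 in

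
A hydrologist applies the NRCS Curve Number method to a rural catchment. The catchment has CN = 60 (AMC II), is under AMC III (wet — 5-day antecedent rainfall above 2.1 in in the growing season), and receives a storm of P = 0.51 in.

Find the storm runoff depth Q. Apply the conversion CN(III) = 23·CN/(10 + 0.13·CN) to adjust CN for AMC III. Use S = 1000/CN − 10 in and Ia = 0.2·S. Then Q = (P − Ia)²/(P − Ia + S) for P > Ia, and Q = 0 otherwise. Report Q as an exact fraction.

Q = 0 in ≈ 0.000 in

Adjust CN=60 to AMC III: 23·60/(10 + 0.13·60) → 1380 ÷ (89/5) = 6900/89 ≈ 77.528
Retention S: 1000/CN − 10 with CN=77.528 → S = 200/69 ≈ 2.899 in
Initial abstraction Ia = S/5 = (200/69)/5 = 40/69 ≈ 0.580 in
P = 0.510 ≤ Ia = 0.580 in: entire storm abstracted, Q = 0.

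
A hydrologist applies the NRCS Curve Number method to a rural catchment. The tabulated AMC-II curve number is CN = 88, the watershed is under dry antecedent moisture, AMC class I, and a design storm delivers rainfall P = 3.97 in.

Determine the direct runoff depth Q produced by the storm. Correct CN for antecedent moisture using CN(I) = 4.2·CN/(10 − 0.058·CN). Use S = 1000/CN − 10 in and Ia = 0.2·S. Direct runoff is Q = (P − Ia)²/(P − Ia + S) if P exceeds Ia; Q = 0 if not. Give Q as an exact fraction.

Q = 653773761/389381300 in ≈ 1.679 in

Dry (AMC I): CN(I) = 4.2·88/(10 − 0.058·88) = (1848/5)/(612/125) = 3850/51 ≈ 75.490
Retention S: 1000/CN − 10 with CN=75.490 → S = 250/77 ≈ 3.247 in
Ia = 0.2·(250/77) = 50/77 in ≈ 0.649 in
Excess rainfall: 3.970 − 0.649 = 3.321 in; P > Ia so Q > 0
Q = (25569/7700)²/((25569/7700) + 250/77) = (653773761/59290000)/(50569/7700) = 653773761/389381300 in ≈ 1.679 in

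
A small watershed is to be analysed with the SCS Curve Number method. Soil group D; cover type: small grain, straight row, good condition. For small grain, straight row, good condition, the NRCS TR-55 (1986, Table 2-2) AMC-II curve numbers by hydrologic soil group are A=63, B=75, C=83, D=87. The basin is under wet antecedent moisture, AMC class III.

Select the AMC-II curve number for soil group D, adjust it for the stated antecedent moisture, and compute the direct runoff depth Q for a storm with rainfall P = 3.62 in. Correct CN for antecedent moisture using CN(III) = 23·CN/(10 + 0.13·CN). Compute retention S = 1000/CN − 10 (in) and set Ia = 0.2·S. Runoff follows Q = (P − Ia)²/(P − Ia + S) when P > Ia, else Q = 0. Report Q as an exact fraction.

NRCS table: small grain, straight row, good condition, soil group D → CN(II) = 87
CN(III) from CN(II)=87: (23·87)/(10 + 0.13·87) = 200100/2131 ≈ 93.900
Max retention: S = 1000/(200100/2131) − 10 = 1300/2001 in (≈ 0.650 in)
Initial abstraction Ia = S/5 = (1300/2001)/5 = 260/2001 ≈ 0.130 in
Excess rainfall: 3.620 − 0.130 = 3.490 in; P > Ia so Q > 0
Runoff Q = (P−Ia)²/(P−Ia+S) = (3.490)²/(3.490+0.650) = 121927370761/41438809050 ≈ 2.942 in

Q = 121927370761/41438809050 in ≈ 2.942 in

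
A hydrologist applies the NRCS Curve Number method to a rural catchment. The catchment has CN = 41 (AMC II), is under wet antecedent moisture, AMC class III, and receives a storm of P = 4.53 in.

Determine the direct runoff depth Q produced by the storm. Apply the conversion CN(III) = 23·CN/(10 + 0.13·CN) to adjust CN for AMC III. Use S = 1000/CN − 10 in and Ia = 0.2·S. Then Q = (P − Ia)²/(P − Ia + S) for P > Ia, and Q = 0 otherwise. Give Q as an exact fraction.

Adjust CN=41 to AMC III: 23·41/(10 + 0.13·41) → 943 ÷ (1533/100) = 94300/1533 ≈ 61.513
Retention S: 1000/CN − 10 with CN=61.513 → S = 5900/943 ≈ 6.257 in
Initial abstraction Ia = S/5 = (5900/943)/5 = 1180/943 ≈ 1.251 in
P − Ia = 4.530 − 1.251 = 309179/94300 ≈ 3.279 in (> 0, runoff occurs)
Runoff Q = (P−Ia)²/(P−Ia+S) = (3.279)²/(3.279+6.257) = 95591654041/84792579700 ≈ 1.127 in

Q = 95591654041/84792579700 in ≈ 1.127 in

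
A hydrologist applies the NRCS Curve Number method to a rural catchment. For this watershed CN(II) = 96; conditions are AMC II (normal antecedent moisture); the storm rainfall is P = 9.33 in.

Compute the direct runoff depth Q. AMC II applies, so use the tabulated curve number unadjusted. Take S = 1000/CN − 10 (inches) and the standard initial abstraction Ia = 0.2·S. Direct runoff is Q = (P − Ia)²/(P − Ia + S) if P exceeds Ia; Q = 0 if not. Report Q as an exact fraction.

AMC II — tabulated CN = 96 applies directly.
Retention S: 1000/CN − 10 with CN=96.000 → S = 5/12 ≈ 0.417 in
Initial abstraction Ia = S/5 = (5/12)/5 = 1/12 ≈ 0.083 in
Since P=9.330 > Ia=0.083: effective rainfall P−Ia = 1387/150 in
Runoff Q = (P−Ia)²/(P−Ia+S) = (9.247)²/(9.247+0.417) = 1923769/217425 ≈ 8.848 in

Q = 1923769/217425 in ≈ 8.848 in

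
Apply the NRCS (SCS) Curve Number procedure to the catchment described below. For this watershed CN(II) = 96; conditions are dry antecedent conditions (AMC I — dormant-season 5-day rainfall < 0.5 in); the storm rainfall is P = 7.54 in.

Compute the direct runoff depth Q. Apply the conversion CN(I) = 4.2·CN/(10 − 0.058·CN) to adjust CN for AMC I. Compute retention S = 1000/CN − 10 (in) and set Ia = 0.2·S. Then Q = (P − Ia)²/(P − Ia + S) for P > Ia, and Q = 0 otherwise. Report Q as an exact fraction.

Adjust CN=96 to AMC I: 4.2·96/(10 − 0.058·96) → (2016/5) ÷ (554/125) = 25200/277 ≈ 90.975
Retention S: 1000/CN − 10 with CN=90.975 → S = 125/126 ≈ 0.992 in
Ia = 0.2S: 0.2·0.992 = 0.198 in (exactly 25/126)
Excess rainfall: 7.540 − 0.198 = 7.342 in; P > Ia so Q > 0
Runoff Q = (P−Ia)²/(P−Ia+S) = (7.342)²/(7.342+0.992) = 267405938/41345325 ≈ 6.468 in

Q = 267405938/41345325 in ≈ 6.468 in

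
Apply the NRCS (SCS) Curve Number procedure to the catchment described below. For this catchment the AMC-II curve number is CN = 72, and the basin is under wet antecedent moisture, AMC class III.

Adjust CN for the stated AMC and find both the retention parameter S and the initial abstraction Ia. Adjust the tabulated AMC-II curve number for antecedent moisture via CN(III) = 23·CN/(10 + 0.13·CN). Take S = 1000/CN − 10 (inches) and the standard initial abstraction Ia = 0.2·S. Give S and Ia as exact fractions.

CN(III) from CN(II)=72: (23·72)/(10 + 0.13·72) = 10350/121 ≈ 85.537
S = 1000/(10350/121) − 10 = 350/207 in ≈ 1.691 in
Initial abstraction Ia = S/5 = (350/207)/5 = 70/207 ≈ 0.338 in

S = 350/207 in ≈ 1.691 in; Ia = 70/207 in ≈ 0.338 in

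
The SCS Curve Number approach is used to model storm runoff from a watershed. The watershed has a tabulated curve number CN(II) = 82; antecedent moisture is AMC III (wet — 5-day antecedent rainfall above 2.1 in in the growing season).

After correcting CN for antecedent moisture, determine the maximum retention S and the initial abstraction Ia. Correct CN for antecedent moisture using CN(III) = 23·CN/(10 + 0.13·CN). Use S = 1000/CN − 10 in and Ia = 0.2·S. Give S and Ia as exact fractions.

S = 900/943 in ≈ 0.954 in; Ia = 180/943 in ≈ 0.191 in

Adjust CN=82 to AMC III: 23·82/(10 + 0.13·82) → 1886 ÷ (1033/50) = 94300/1033 ≈ 91.288
S = 1000/(94300/1033) − 10 = 900/943 in ≈ 0.954 in
Ia = 0.2·(900/943) = 180/943 in ≈ 0.191 in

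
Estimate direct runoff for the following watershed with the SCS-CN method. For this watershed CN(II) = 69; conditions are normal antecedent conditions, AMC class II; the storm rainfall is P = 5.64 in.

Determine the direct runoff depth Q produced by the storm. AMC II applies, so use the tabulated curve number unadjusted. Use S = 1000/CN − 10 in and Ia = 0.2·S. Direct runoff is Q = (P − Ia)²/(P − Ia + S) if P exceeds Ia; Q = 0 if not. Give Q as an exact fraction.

Q = 66896041/27477525 in ≈ 2.435 in

AMC II — tabulated CN = 69 applies directly.
Max retention: S = 1000/69 − 10 = 310/69 in (≈ 4.493 in)
Initial abstraction Ia = S/5 = (310/69)/5 = 62/69 ≈ 0.899 in
Excess rainfall: 5.640 − 0.899 = 4.741 in; P > Ia so Q > 0
Runoff Q = (P−Ia)²/(P−Ia+S) = (4.741)²/(4.741+4.493) = 66896041/27477525 ≈ 2.435 in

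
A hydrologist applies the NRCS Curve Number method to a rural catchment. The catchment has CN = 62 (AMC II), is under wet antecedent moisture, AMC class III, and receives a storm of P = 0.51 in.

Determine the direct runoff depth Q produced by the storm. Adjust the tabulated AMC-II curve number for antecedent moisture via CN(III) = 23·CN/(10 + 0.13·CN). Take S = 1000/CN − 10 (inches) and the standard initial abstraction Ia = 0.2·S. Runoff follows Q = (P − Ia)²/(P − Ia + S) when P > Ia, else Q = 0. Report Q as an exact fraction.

Q = 0 in ≈ 0.000 in

Adjust CN=62 to AMC III: 23·62/(10 + 0.13·62) → 1426 ÷ (903/50) = 71300/903 ≈ 78.959
Max retention: S = 1000/(71300/903) − 10 = 1900/713 in (≈ 2.665 in)
Initial abstraction Ia = S/5 = (1900/713)/5 = 380/713 ≈ 0.533 in
P = 0.510 ≤ Ia = 0.533 in: entire storm abstracted, Q = 0.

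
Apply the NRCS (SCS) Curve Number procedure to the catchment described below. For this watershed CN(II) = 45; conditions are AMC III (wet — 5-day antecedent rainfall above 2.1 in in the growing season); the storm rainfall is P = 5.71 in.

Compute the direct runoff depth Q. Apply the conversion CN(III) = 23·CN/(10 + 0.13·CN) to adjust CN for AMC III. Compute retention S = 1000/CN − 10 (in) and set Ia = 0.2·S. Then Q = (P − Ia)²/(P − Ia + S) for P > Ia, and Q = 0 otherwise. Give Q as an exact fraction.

Q = 9253862809/4268277900 in ≈ 2.168 in

Adjust CN=45 to AMC III: 23·45/(10 + 0.13·45) → 1035 ÷ (317/20) = 20700/317 ≈ 65.300
Retention S: 1000/CN − 10 with CN=65.300 → S = 1100/207 ≈ 5.314 in
Ia = 0.2S: 0.2·5.314 = 1.063 in (exactly 220/207)
P − Ia = 5.710 − 1.063 = 96197/20700 ≈ 4.647 in (> 0, runoff occurs)
Q: (96197/20700)² ÷ (206197/20700) = 9253862809/4268277900 in (≈ 2.168 in)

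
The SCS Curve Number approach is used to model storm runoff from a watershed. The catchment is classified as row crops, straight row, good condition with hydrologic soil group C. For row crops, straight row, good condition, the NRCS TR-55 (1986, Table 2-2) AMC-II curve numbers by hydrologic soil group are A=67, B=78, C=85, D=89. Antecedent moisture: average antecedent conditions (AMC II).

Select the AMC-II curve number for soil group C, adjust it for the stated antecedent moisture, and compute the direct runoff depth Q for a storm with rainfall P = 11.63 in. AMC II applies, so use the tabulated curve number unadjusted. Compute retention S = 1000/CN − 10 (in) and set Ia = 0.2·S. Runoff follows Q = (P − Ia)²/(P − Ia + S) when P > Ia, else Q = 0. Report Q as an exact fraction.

NRCS table: row crops, straight row, good condition, soil group C → CN(II) = 85
CN(II) = 85; AMC II needs no correction.
Max retention: S = 1000/85 − 10 = 30/17 in (≈ 1.765 in)
Ia = 0.2S: 0.2·1.765 = 0.353 in (exactly 6/17)
Excess rainfall: 11.630 − 0.353 = 11.277 in; P > Ia so Q > 0
Q: (19171/1700)² ÷ (22171/1700) = 367527241/37690700 in (≈ 9.751 in)

Q = 367527241/37690700 in ≈ 9.751 in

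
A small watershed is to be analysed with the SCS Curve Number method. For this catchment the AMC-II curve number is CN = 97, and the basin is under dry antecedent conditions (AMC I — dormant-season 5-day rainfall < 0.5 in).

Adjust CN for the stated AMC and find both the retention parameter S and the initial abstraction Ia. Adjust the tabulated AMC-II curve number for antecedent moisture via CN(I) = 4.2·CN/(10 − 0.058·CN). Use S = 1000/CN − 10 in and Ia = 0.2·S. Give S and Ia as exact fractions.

S = 500/679 in ≈ 0.736 in; Ia = 100/679 in ≈ 0.147 in

Dry (AMC I): CN(I) = 4.2·97/(10 − 0.058·97) = (2037/5)/(2187/500) = 67900/729 ≈ 93.141
Retention S: 1000/CN − 10 with CN=93.141 → S = 500/679 ≈ 0.736 in
Initial abstraction Ia = S/5 = (500/679)/5 = 100/679 ≈ 0.147 in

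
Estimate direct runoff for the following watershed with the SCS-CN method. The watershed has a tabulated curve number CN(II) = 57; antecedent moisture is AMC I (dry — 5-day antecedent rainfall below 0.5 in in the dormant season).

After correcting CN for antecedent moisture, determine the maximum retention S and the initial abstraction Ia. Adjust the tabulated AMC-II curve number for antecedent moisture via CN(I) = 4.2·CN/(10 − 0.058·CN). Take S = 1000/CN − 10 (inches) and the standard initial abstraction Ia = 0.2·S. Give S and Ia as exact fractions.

Dry (AMC I): CN(I) = 4.2·57/(10 − 0.058·57) = (1197/5)/(3347/500) = 119700/3347 ≈ 35.763
S = 1000/(119700/3347) − 10 = 21500/1197 in ≈ 17.962 in
Initial abstraction Ia = S/5 = (21500/1197)/5 = 4300/1197 ≈ 3.592 in

S = 21500/1197 in ≈ 17.962 in; Ia = 4300/1197 in ≈ 3.592 in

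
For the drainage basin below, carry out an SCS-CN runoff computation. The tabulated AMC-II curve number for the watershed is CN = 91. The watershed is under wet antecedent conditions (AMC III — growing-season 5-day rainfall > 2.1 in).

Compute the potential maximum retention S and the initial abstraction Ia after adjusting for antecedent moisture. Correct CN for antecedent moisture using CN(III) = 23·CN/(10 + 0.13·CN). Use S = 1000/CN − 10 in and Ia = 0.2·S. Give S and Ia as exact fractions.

S = 900/2093 in ≈ 0.430 in; Ia = 180/2093 in ≈ 0.086 in

Adjust CN=91 to AMC III: 23·91/(10 + 0.13·91) → 2093 ÷ (2183/100) = 209300/2183 ≈ 95.877
Retention S: 1000/CN − 10 with CN=95.877 → S = 900/2093 ≈ 0.430 in
Ia = 0.2S: 0.2·0.430 = 0.086 in (exactly 180/2093)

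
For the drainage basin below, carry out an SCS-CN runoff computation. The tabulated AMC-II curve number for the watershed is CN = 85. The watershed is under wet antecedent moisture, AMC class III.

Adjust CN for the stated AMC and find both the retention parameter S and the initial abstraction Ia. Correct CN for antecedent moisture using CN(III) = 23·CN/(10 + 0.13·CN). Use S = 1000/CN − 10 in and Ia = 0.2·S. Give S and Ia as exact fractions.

CN(III) from CN(II)=85: (23·85)/(10 + 0.13·85) = 39100/421 ≈ 92.874
S = 1000/(39100/421) − 10 = 300/391 in ≈ 0.767 in
Ia = 0.2·(300/391) = 60/391 in ≈ 0.153 in

S = 300/391 in ≈ 0.767 in; Ia = 60/391 in ≈ 0.153 in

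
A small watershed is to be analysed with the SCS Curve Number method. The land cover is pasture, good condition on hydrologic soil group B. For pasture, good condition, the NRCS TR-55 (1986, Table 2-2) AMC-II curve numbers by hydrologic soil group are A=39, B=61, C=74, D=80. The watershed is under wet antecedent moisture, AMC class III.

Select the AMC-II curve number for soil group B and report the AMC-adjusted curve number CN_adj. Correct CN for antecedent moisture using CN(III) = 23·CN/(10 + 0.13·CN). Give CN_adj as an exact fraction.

CN_adj = 140300/1793 ≈ 78.249

NRCS table: pasture, good condition, soil group B → CN(II) = 61
Wet (AMC III): CN(III) = 23·61/(10 + 0.13·61) = 1403/(1793/100) = 140300/1793 ≈ 78.249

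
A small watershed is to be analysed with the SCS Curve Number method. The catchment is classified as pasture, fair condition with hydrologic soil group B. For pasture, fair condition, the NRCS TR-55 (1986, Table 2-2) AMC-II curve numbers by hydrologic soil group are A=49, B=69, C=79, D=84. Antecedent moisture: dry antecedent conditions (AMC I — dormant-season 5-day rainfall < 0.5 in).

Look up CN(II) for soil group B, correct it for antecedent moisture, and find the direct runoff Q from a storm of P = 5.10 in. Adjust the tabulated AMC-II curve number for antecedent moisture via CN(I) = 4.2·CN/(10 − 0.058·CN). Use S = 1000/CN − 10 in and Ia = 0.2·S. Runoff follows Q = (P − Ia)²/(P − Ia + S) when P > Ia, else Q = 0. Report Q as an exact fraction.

Q = 1840324201/2867556510 in ≈ 0.642 in

NRCS table: pasture, fair condition, soil group B → CN(II) = 69
CN(I) from CN(II)=69: (4.2·69)/(10 − 0.058·69) = 144900/2999 ≈ 48.316
Retention S: 1000/CN − 10 with CN=48.316 → S = 15500/1449 ≈ 10.697 in
Ia = 0.2·(15500/1449) = 3100/1449 in ≈ 2.139 in
P − Ia = 5.100 − 2.139 = 42899/14490 ≈ 2.961 in (> 0, runoff occurs)
Q: (42899/14490)² ÷ (197899/14490) = 1840324201/2867556510 in (≈ 0.642 in)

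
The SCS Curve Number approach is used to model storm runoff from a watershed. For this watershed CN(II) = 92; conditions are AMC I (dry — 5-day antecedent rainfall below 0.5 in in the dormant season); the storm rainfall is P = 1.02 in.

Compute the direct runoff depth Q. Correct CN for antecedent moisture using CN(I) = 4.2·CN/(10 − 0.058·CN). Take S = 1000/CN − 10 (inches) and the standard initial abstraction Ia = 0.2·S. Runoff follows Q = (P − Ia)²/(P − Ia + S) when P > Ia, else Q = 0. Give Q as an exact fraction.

Adjust CN=92 to AMC I: 4.2·92/(10 − 0.058·92) → (1932/5) ÷ (583/125) = 48300/583 ≈ 82.847
S = 1000/(48300/583) − 10 = 1000/483 in ≈ 2.070 in
Initial abstraction Ia = S/5 = (1000/483)/5 = 200/483 ≈ 0.414 in
Since P=1.020 > Ia=0.414: effective rainfall P−Ia = 14633/24150 in
Q = (14633/24150)²/((14633/24150) + 1000/483) = (214124689/583222500)/(64633/24150) = 214124689/1560886950 in ≈ 0.137 in

Q = 214124689/1560886950 in ≈ 0.137 in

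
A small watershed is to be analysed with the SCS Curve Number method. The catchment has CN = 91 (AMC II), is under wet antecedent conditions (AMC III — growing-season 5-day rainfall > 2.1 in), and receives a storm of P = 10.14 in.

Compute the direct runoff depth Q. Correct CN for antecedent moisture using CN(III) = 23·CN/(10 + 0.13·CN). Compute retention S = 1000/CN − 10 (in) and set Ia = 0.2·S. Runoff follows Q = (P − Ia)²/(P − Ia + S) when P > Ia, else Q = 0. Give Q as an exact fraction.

Q = 369007242267/38272284050 in ≈ 9.642 in

Wet (AMC III): CN(III) = 23·91/(10 + 0.13·91) = 2093/(2183/100) = 209300/2183 ≈ 95.877
Retention S: 1000/CN − 10 with CN=95.877 → S = 900/2093 ≈ 0.430 in
Initial abstraction Ia = S/5 = (900/2093)/5 = 180/2093 ≈ 0.086 in
P − Ia = 10.140 − 0.086 = 1052151/104650 ≈ 10.054 in (> 0, runoff occurs)
Runoff Q = (P−Ia)²/(P−Ia+S) = (10.054)²/(10.054+0.430) = 369007242267/38272284050 ≈ 9.642 in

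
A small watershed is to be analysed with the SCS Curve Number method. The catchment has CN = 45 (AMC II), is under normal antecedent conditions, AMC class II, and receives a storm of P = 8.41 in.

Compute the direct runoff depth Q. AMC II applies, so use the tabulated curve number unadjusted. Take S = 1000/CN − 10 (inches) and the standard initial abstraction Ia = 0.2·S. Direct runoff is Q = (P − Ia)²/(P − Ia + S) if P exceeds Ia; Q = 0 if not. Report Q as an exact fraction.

Q = 28826161/14732100 in ≈ 1.957 in

Average conditions: CN = 45 (no AMC adjustment).
Max retention: S = 1000/45 − 10 = 110/9 in (≈ 12.222 in)
Initial abstraction Ia = S/5 = (110/9)/5 = 22/9 ≈ 2.444 in
Excess rainfall: 8.410 − 2.444 = 5.966 in; P > Ia so Q > 0
Q: (5369/900)² ÷ (16369/900) = 28826161/14732100 in (≈ 1.957 in)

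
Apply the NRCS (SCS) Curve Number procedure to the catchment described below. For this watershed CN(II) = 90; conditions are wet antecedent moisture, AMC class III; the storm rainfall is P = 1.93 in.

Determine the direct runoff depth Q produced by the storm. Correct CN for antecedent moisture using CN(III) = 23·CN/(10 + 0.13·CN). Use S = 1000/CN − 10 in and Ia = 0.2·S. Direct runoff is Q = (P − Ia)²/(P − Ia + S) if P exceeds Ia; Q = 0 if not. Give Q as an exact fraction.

Wet (AMC III): CN(III) = 23·90/(10 + 0.13·90) = 2070/(217/10) = 20700/217 ≈ 95.392
Retention S: 1000/CN − 10 with CN=95.392 → S = 100/207 ≈ 0.483 in
Ia = 0.2S: 0.2·0.483 = 0.097 in (exactly 20/207)
P − Ia = 1.930 − 0.097 = 37951/20700 ≈ 1.833 in (> 0, runoff occurs)
Q = (37951/20700)²/((37951/20700) + 100/207) = (1440278401/428490000)/(47951/20700) = 1440278401/992585700 in ≈ 1.451 in

Q = 1440278401/992585700 in ≈ 1.451 in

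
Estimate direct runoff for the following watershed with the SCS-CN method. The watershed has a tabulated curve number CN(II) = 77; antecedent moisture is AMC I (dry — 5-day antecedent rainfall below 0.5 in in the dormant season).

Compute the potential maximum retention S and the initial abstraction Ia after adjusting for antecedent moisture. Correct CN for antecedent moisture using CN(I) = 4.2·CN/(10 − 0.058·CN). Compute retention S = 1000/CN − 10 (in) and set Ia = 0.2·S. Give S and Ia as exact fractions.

CN(I) from CN(II)=77: (4.2·77)/(10 − 0.058·77) = 161700/2767 ≈ 58.439
Retention S: 1000/CN − 10 with CN=58.439 → S = 11500/1617 ≈ 7.112 in
Ia = 0.2S: 0.2·7.112 = 1.422 in (exactly 2300/1617)

S = 11500/1617 in ≈ 7.112 in; Ia = 2300/1617 in ≈ 1.422 in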